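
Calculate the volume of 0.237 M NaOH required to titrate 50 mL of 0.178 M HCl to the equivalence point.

At equivalence: moles acid = moles base. moles HCl = 0.178 × 50/1000 = 0.0089 mol. V_base = moles / 0.237 × 1000 = 37.6 mL.

V_{base} = 37.6 mL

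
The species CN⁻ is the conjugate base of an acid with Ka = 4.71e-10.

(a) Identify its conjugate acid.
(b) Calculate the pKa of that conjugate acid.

(a) The conjugate acid is formed by adding one H⁺ to CN⁻, giving HCN. (b) pKa = -log(Ka) = -log(4.71e-10) = 9.33.

Conjugate acid: HCN; pK_a = 9.33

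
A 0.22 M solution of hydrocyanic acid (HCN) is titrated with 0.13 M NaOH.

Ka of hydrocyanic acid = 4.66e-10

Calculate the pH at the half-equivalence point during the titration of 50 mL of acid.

At half-equivalence [HA] = [A⁻], so Henderson-Hasselbalch gives pH = pKa = -log(4.66e-10) = 9.33.

pH = pKa = 9.33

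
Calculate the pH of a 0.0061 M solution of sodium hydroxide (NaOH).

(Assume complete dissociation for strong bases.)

[OH⁻] = 0.0061 M for strong base. pOH = -log[OH⁻] = 2.21, pH = 14 - pOH

pH = 11.79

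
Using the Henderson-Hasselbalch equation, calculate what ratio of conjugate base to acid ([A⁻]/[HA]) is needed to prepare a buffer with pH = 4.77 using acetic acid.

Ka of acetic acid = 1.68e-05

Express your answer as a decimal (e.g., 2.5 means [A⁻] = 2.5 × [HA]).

pKa = -log(1.68e-05) = 4.7747. pH = pKa + log([A⁻]/[HA]), so log([A⁻]/[HA]) = pH − pKa = 4.77 − 4.7747 = -0.0047. [A⁻]/[HA] = 10^(-0.0047) = 0.989

[A⁻]/[HA] = 0.989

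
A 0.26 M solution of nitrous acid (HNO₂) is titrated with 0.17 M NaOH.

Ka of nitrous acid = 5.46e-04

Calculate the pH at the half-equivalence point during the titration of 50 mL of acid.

At half-equivalence [HA] = [A⁻], so Henderson-Hasselbalch gives pH = pKa = -log(5.46e-04) = 3.26.

pH = pKa = 3.26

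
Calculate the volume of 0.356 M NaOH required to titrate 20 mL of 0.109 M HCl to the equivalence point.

At equivalence: moles acid = moles base. moles HCl = 0.109 × 20/1000 = 0.00218 mol. V_base = moles / 0.356 × 1000 = 6.1 mL.

V_{base} = 6.1 mL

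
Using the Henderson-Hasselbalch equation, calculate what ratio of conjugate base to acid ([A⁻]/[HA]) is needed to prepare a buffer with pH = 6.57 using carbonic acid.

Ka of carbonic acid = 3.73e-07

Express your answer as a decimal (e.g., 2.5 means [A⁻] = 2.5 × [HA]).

pKa = -log(3.73e-07) = 6.4283. pH = pKa + log([A⁻]/[HA]), so log([A⁻]/[HA]) = pH − pKa = 6.57 − 6.4283 = 0.1417. [A⁻]/[HA] = 10^(0.1417) = 1.39

[A⁻]/[HA] = 1.39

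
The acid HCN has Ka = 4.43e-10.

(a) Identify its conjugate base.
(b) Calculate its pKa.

(a) The conjugate base is formed by removing one H⁺ from HCN, giving CN⁻. (b) pKa = -log(Ka) = -log(4.43e-10) = 9.35.

Conjugate base: CN⁻; pK_a = 9.35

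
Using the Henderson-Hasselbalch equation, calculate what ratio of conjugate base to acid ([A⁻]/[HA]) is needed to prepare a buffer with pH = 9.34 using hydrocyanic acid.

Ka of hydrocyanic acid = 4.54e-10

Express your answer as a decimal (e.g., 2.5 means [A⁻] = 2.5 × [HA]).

pKa = -log(4.54e-10) = 9.3429. pH = pKa + log([A⁻]/[HA]), so log([A⁻]/[HA]) = pH − pKa = 9.34 − 9.3429 = -0.0029. [A⁻]/[HA] = 10^(-0.0029) = 0.993

[A⁻]/[HA] = 0.993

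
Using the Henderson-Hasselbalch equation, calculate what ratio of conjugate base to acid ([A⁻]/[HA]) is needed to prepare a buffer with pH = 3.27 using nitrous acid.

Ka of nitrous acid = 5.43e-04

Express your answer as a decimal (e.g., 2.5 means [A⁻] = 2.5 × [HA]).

pKa = -log(5.43e-04) = 3.2652. pH = pKa + log([A⁻]/[HA]), so log([A⁻]/[HA]) = pH − pKa = 3.27 − 3.2652 = 0.0048. [A⁻]/[HA] = 10^(0.0048) = 1.01

[A⁻]/[HA] = 1.01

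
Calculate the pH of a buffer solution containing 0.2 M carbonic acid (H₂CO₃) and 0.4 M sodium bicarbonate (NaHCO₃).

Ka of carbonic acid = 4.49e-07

pKa = -log(4.49e-07) = 6.35. pH = pKa + log([A⁻]/[HA]) = 6.35 + log(0.4/0.2)

pH = 6.65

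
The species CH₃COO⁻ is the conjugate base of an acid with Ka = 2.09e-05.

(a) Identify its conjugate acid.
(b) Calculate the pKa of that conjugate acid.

(a) The conjugate acid is formed by adding one H⁺ to CH₃COO⁻, giving CH₃COOH. (b) pKa = -log(Ka) = -log(2.09e-05) = 4.68.

Conjugate acid: CH₃COOH; pK_a = 4.68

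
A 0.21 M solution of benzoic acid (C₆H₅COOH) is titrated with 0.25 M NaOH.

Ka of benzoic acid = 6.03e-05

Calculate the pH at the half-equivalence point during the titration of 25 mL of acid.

At half-equivalence [HA] = [A⁻], so Henderson-Hasselbalch gives pH = pKa = -log(6.03e-05) = 4.22.

pH = pKa = 4.22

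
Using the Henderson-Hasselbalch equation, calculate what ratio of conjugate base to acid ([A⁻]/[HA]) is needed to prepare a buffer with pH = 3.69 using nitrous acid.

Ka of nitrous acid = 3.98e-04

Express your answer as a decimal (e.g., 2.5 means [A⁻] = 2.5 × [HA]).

pKa = -log(3.98e-04) = 3.4001. pH = pKa + log([A⁻]/[HA]), so log([A⁻]/[HA]) = pH − pKa = 3.69 − 3.4001 = 0.2899. [A⁻]/[HA] = 10^(0.2899) = 1.95

[A⁻]/[HA] = 1.95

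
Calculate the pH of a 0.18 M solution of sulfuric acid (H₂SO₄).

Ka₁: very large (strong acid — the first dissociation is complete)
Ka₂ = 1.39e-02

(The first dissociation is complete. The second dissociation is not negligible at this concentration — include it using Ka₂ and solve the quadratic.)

First dissociation is complete: [H⁺]₀ = [HSO₄⁻]₀ = C = 0.18 M. Second dissociation HSO₄⁻ ⇌ H⁺ + SO₄²⁻: let x = [SO₄²⁻]. Ka₂ = (C + x)·x / (C − x) = 1.39e-02 → x² + (C + Ka₂)·x − Ka₂·C = 0 → x² + 0.19390·x − 2.502e-03 = 0. x = (−0.19390 + √(0.19390² + 4 × 2.502e-03)) / 2 = 1.2143e-02 M. [H⁺] = C + x = 0.18 + 1.2143e-02 = 1.9214e-01 M. pH = -log(1.9214e-01) = 0.72.

pH = 0.72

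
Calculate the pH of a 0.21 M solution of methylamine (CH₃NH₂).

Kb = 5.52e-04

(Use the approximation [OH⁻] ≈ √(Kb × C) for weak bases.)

[OH⁻] = √(Kb × C) = √(5.52e-04 × 0.21) = 1.0767e-02. pOH = 1.97, pH = 14 - pOH

pH = 12.03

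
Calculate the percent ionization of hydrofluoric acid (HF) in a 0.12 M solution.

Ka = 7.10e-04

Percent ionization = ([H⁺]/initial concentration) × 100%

Using Ka equilibrium: x² + Ka×x - Ka×C = 0. Solving: [H⁺] = 8.8822e-03. Percent = (8.8822e-03/0.12) × 100

Percent ionization = 7.4%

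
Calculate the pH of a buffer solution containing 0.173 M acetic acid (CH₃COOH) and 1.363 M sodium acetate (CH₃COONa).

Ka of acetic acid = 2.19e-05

pKa = -log(2.19e-05) = 4.66. pH = pKa + log([A⁻]/[HA]) = 4.66 + log(1.363/0.173)

pH = 5.56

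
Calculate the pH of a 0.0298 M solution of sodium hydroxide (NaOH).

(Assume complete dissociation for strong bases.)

[OH⁻] = 0.0298 M for strong base. pOH = -log[OH⁻] = 1.53, pH = 14 - pOH

pH = 12.47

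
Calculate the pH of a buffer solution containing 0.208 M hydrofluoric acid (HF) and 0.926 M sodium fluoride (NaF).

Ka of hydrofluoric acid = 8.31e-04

pKa = -log(8.31e-04) = 3.08. pH = pKa + log([A⁻]/[HA]) = 3.08 + log(0.926/0.208)

pH = 3.73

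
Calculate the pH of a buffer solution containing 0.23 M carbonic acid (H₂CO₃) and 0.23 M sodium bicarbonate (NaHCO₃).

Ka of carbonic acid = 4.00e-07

pKa = -log(4.00e-07) = 6.40. pH = pKa + log([A⁻]/[HA]) = 6.40 + log(0.23/0.23)

pH = 6.40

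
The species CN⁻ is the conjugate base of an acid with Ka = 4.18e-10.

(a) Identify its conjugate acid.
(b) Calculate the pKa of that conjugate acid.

(a) The conjugate acid is formed by adding one H⁺ to CN⁻, giving HCN. (b) pKa = -log(Ka) = -log(4.18e-10) = 9.38.

Conjugate acid: HCN; pK_a = 9.38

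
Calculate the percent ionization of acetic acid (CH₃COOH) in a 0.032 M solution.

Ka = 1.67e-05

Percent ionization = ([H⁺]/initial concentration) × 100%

Using Ka equilibrium: x² + Ka×x - Ka×C = 0. Solving: [H⁺] = 7.2272e-04. Percent = (7.2272e-04/0.032) × 100

Percent ionization = 2.26%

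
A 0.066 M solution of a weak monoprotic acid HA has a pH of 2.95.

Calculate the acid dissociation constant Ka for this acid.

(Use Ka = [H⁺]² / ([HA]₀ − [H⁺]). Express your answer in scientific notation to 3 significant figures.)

[H⁺] = 10^(−pH) = 10^(−2.95) = 1.122e-03 M. For HA ⇌ H⁺ + A⁻, Ka = [H⁺][A⁻]/[HA] = [H⁺]² / ([HA]₀ − [H⁺]) = (1.122e-03)² / (0.066 − 1.122e-03) = 1.94e-05.

K_a = 1.94e-05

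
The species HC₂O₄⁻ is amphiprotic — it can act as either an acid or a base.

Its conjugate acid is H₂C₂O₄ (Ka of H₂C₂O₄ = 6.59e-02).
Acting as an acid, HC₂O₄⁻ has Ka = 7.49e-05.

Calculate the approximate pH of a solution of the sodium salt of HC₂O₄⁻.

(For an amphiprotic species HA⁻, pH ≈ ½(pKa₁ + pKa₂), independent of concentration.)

pKa₁ = -log(6.59e-02) = 1.18; pKa₂ = -log(7.49e-05) = 4.13. For an amphiprotic species, pH ≈ ½(pKa₁ + pKa₂) = ½(1.18 + 4.13) = 2.65.

pH = 2.65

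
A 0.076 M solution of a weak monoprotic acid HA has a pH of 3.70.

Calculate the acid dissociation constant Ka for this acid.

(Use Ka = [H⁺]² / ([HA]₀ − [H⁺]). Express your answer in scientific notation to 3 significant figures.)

[H⁺] = 10^(−pH) = 10^(−3.70) = 1.995e-04 M. For HA ⇌ H⁺ + A⁻, Ka = [H⁺][A⁻]/[HA] = [H⁺]² / ([HA]₀ − [H⁺]) = (1.995e-04)² / (0.076 − 1.995e-04) = 5.25e-07.

K_a = 5.25e-07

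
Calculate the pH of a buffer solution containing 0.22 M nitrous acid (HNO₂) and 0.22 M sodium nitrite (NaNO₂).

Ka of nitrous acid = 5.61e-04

pKa = -log(5.61e-04) = 3.25. pH = pKa + log([A⁻]/[HA]) = 3.25 + log(0.22/0.22)

pH = 3.25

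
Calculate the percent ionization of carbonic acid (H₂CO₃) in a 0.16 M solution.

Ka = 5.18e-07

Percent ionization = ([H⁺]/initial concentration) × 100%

Using Ka equilibrium: x² + Ka×x - Ka×C = 0. Solving: [H⁺] = 2.8763e-04. Percent = (2.8763e-04/0.16) × 100

Percent ionization = 0.18%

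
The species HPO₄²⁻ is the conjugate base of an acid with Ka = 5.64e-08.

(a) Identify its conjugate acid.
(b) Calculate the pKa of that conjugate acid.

(a) The conjugate acid is formed by adding one H⁺ to HPO₄²⁻, giving H₂PO₄⁻. (b) pKa = -log(Ka) = -log(5.64e-08) = 7.25.

Conjugate acid: H₂PO₄⁻; pK_a = 7.25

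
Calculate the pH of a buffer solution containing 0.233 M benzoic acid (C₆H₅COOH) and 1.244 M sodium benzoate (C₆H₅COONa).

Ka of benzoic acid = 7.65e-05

pKa = -log(7.65e-05) = 4.12. pH = pKa + log([A⁻]/[HA]) = 4.12 + log(1.244/0.233)

pH = 4.84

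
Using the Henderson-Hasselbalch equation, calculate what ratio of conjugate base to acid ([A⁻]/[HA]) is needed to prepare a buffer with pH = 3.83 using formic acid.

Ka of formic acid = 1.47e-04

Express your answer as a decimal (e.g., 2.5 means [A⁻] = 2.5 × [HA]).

pKa = -log(1.47e-04) = 3.8327. pH = pKa + log([A⁻]/[HA]), so log([A⁻]/[HA]) = pH − pKa = 3.83 − 3.8327 = -0.0027. [A⁻]/[HA] = 10^(-0.0027) = 0.994

[A⁻]/[HA] = 0.994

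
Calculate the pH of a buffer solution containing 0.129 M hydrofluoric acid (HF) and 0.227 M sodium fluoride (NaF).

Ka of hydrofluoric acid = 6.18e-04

pKa = -log(6.18e-04) = 3.21. pH = pKa + log([A⁻]/[HA]) = 3.21 + log(0.227/0.129)

pH = 3.45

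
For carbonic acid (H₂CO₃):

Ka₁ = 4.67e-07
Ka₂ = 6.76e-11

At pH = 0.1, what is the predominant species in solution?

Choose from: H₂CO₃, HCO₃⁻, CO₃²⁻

pKa₁ = 6.33, pKa₂ = 10.17. For a polyprotic acid the predominant species crosses at each pKa: below pKa_n the protonated form dominates, above it the deprotonated form does. At pH = 0.1, the predominant species is H₂CO₃.

H₂CO₃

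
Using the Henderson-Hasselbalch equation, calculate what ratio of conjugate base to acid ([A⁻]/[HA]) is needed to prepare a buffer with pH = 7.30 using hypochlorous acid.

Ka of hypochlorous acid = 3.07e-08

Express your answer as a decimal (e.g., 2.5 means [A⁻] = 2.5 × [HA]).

pKa = -log(3.07e-08) = 7.5129. pH = pKa + log([A⁻]/[HA]), so log([A⁻]/[HA]) = pH − pKa = 7.30 − 7.5129 = -0.2129. [A⁻]/[HA] = 10^(-0.2129) = 0.613

[A⁻]/[HA] = 0.613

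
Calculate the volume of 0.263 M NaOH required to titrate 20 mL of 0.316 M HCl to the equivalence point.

At equivalence: moles acid = moles base. moles HCl = 0.316 × 20/1000 = 0.00632 mol. V_base = moles / 0.263 × 1000 = 24.0 mL.

V_{base} = 24.0 mL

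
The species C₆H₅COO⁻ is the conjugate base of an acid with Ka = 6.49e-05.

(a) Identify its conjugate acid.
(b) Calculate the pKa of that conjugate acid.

(a) The conjugate acid is formed by adding one H⁺ to C₆H₅COO⁻, giving C₆H₅COOH. (b) pKa = -log(Ka) = -log(6.49e-05) = 4.19.

Conjugate acid: C₆H₅COOH; pK_a = 4.19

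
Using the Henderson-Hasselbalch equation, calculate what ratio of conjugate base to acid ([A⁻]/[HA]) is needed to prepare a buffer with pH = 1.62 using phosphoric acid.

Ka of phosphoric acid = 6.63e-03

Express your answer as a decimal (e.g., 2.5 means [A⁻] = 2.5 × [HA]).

pKa = -log(6.63e-03) = 2.1785. pH = pKa + log([A⁻]/[HA]), so log([A⁻]/[HA]) = pH − pKa = 1.62 − 2.1785 = -0.5585. [A⁻]/[HA] = 10^(-0.5585) = 0.276

[A⁻]/[HA] = 0.276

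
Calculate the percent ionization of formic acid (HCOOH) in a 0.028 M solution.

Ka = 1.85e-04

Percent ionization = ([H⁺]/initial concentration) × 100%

Using Ka equilibrium: x² + Ka×x - Ka×C = 0. Solving: [H⁺] = 2.1853e-03. Percent = (2.1853e-03/0.028) × 100

Percent ionization = 7.8%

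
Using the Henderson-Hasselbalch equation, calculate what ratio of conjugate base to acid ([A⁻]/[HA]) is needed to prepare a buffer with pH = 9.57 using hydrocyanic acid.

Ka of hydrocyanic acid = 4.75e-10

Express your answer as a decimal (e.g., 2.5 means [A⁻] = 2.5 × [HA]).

pKa = -log(4.75e-10) = 9.3233. pH = pKa + log([A⁻]/[HA]), so log([A⁻]/[HA]) = pH − pKa = 9.57 − 9.3233 = 0.2467. [A⁻]/[HA] = 10^(0.2467) = 1.76

[A⁻]/[HA] = 1.76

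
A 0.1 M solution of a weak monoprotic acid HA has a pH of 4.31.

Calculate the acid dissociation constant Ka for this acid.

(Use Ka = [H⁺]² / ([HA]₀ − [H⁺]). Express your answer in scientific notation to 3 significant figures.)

[H⁺] = 10^(−pH) = 10^(−4.31) = 4.898e-05 M. For HA ⇌ H⁺ + A⁻, Ka = [H⁺][A⁻]/[HA] = [H⁺]² / ([HA]₀ − [H⁺]) = (4.898e-05)² / (0.1 − 4.898e-05) = 2.40e-08.

K_a = 2.40e-08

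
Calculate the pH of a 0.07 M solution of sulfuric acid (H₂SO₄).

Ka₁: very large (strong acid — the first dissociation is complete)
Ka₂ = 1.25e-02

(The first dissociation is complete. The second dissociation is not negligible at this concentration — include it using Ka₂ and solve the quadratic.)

First dissociation is complete: [H⁺]₀ = [HSO₄⁻]₀ = C = 0.07 M. Second dissociation HSO₄⁻ ⇌ H⁺ + SO₄²⁻: let x = [SO₄²⁻]. Ka₂ = (C + x)·x / (C − x) = 1.25e-02 → x² + (C + Ka₂)·x − Ka₂·C = 0 → x² + 0.08250·x − 8.750e-04 = 0. x = (−0.08250 + √(0.08250² + 4 × 8.750e-04)) / 2 = 9.5099e-03 M. [H⁺] = C + x = 0.07 + 9.5099e-03 = 7.9510e-02 M. pH = -log(7.9510e-02) = 1.10.

pH = 1.10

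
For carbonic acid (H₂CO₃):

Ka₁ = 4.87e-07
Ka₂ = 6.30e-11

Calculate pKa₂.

pKa₂ = -log(Ka₂) = -log(6.30e-11) = 10.20.

pK_{a2} = 10.20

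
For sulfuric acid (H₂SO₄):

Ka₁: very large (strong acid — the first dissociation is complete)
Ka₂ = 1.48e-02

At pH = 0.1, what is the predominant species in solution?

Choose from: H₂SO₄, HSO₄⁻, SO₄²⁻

The first dissociation is complete, so H₂SO₄ itself is never the predominant species in water; pKa₂ = -log(1.48e-02) = 1.83. For a polyprotic acid the predominant species crosses at each pKa: below pKa_n the protonated form dominates, above it the deprotonated form does. At pH = 0.1, the predominant species is HSO₄⁻.

HSO₄⁻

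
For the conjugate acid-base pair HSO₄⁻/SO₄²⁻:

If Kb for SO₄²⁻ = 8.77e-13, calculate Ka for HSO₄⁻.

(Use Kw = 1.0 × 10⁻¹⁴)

For a conjugate pair Ka × Kb = Kw, so Ka = Kw/Kb = 1.0 × 10⁻¹⁴ / 8.77e-13 = 1.14e-02.

K_a = 1.14e-02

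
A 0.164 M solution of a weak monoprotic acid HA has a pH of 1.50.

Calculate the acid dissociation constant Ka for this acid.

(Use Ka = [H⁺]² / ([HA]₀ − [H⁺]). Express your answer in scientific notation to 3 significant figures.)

[H⁺] = 10^(−pH) = 10^(−1.50) = 3.162e-02 M. For HA ⇌ H⁺ + A⁻, Ka = [H⁺][A⁻]/[HA] = [H⁺]² / ([HA]₀ − [H⁺]) = (3.162e-02)² / (0.164 − 3.162e-02) = 7.55e-03.

K_a = 7.55e-03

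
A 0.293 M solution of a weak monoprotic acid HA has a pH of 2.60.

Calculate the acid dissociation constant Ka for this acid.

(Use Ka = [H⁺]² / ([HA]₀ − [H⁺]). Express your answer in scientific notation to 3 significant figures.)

[H⁺] = 10^(−pH) = 10^(−2.60) = 2.512e-03 M. For HA ⇌ H⁺ + A⁻, Ka = [H⁺][A⁻]/[HA] = [H⁺]² / ([HA]₀ − [H⁺]) = (2.512e-03)² / (0.293 − 2.512e-03) = 2.17e-05.

K_a = 2.17e-05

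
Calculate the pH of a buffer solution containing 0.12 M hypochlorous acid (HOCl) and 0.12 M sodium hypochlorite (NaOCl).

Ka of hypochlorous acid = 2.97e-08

pKa = -log(2.97e-08) = 7.53. pH = pKa + log([A⁻]/[HA]) = 7.53 + log(0.12/0.12)

pH = 7.53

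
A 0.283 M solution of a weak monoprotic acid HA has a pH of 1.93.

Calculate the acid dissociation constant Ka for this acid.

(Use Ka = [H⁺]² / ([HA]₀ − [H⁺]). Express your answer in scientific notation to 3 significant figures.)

[H⁺] = 10^(−pH) = 10^(−1.93) = 1.175e-02 M. For HA ⇌ H⁺ + A⁻, Ka = [H⁺][A⁻]/[HA] = [H⁺]² / ([HA]₀ − [H⁺]) = (1.175e-02)² / (0.283 − 1.175e-02) = 5.09e-04.

K_a = 5.09e-04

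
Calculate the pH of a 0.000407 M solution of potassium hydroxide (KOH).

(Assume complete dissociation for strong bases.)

[OH⁻] = 0.000407 M for strong base. pOH = -log[OH⁻] = 3.39, pH = 14 - pOH

pH = 10.61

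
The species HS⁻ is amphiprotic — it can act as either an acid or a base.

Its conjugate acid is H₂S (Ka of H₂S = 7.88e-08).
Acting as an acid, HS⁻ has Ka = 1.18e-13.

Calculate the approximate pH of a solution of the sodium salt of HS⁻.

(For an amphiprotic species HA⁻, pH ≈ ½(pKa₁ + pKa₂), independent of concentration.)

pKa₁ = -log(7.88e-08) = 7.10; pKa₂ = -log(1.18e-13) = 12.93. For an amphiprotic species, pH ≈ ½(pKa₁ + pKa₂) = ½(7.10 + 12.93) = 10.02.

pH = 10.02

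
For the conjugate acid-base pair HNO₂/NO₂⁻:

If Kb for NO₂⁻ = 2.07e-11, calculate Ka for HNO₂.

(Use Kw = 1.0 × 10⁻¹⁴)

For a conjugate pair Ka × Kb = Kw, so Ka = Kw/Kb = 1.0 × 10⁻¹⁴ / 2.07e-11 = 4.83e-04.

K_a = 4.83e-04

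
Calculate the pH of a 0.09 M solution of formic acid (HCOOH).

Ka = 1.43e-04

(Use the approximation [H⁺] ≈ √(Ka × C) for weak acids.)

[H⁺] = √(Ka × C) = √(1.43e-04 × 0.09) = 3.5875e-03. pH = -log(3.5875e-03)

pH = 2.45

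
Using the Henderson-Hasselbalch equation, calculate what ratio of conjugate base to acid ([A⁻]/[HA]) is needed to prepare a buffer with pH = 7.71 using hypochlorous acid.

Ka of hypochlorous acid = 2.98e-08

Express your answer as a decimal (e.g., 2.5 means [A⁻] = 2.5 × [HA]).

pKa = -log(2.98e-08) = 7.5258. pH = pKa + log([A⁻]/[HA]), so log([A⁻]/[HA]) = pH − pKa = 7.71 − 7.5258 = 0.1842. [A⁻]/[HA] = 10^(0.1842) = 1.53

[A⁻]/[HA] = 1.53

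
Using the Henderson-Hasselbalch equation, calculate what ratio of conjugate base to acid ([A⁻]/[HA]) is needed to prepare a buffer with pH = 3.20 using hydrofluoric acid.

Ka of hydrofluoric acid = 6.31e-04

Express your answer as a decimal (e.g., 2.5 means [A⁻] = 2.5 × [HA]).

pKa = -log(6.31e-04) = 3.2000. pH = pKa + log([A⁻]/[HA]), so log([A⁻]/[HA]) = pH − pKa = 3.20 − 3.2000 = 0.0000. [A⁻]/[HA] = 10^(0.0000) = 1.00

[A⁻]/[HA] = 1.00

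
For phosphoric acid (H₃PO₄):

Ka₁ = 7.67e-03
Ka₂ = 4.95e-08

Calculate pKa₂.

pKa₂ = -log(Ka₂) = -log(4.95e-08) = 7.31.

pK_{a2} = 7.31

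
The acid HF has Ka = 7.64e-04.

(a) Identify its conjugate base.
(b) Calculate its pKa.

(a) The conjugate base is formed by removing one H⁺ from HF, giving F⁻. (b) pKa = -log(Ka) = -log(7.64e-04) = 3.12.

Conjugate base: F⁻; pK_a = 3.12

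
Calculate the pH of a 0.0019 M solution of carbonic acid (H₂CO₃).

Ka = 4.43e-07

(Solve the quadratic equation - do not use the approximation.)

x² + Ka×x - Ka×C = 0. Using quadratic formula: [H⁺] = 2.8791e-05

pH = 4.54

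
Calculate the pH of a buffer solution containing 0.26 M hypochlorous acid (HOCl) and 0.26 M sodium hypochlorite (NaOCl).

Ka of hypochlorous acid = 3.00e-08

pKa = -log(3.00e-08) = 7.52. pH = pKa + log([A⁻]/[HA]) = 7.52 + log(0.26/0.26)

pH = 7.52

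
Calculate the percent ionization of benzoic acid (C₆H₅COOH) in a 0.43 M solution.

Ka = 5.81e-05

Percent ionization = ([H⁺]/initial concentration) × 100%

Using Ka equilibrium: x² + Ka×x - Ka×C = 0. Solving: [H⁺] = 4.9693e-03. Percent = (4.9693e-03/0.43) × 100

Percent ionization = 1.16%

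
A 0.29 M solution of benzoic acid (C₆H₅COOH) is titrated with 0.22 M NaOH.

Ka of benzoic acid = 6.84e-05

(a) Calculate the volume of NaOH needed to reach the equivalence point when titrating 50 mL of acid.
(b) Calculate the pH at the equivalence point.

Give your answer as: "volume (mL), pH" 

moles acid = 0.29 × 50/1000 = 0.0145 mol; V_base = moles/0.22 × 1000 = 65.9 mL. At equivalence only the conjugate base is present: [A⁻] = 0.0145/0.116 = 1.2510e-01 M. Kb = Kw/Ka = 1.46e-10; [OH⁻] = √(Kb × [A⁻]) = 4.2766e-06; pOH = 5.37; pH = 14 - pOH = 8.63.

V = 65.9 mL, pH = 8.63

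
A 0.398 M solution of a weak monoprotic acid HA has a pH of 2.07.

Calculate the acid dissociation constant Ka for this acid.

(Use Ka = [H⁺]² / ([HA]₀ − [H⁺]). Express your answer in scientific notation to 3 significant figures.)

[H⁺] = 10^(−pH) = 10^(−2.07) = 8.511e-03 M. For HA ⇌ H⁺ + A⁻, Ka = [H⁺][A⁻]/[HA] = [H⁺]² / ([HA]₀ − [H⁺]) = (8.511e-03)² / (0.398 − 8.511e-03) = 1.86e-04.

K_a = 1.86e-04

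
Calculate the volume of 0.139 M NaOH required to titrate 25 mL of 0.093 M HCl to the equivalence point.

At equivalence: moles acid = moles base. moles HCl = 0.093 × 25/1000 = 0.002325 mol. V_base = moles / 0.139 × 1000 = 16.7 mL.

V_{base} = 16.7 mL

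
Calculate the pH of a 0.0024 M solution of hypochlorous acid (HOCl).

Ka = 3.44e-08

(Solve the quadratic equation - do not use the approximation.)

x² + Ka×x - Ka×C = 0. Using quadratic formula: [H⁺] = 9.0691e-06

pH = 5.04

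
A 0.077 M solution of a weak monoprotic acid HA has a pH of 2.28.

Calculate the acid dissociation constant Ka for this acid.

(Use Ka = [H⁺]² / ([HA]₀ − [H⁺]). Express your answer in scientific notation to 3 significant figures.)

[H⁺] = 10^(−pH) = 10^(−2.28) = 5.248e-03 M. For HA ⇌ H⁺ + A⁻, Ka = [H⁺][A⁻]/[HA] = [H⁺]² / ([HA]₀ − [H⁺]) = (5.248e-03)² / (0.077 − 5.248e-03) = 3.84e-04.

K_a = 3.84e-04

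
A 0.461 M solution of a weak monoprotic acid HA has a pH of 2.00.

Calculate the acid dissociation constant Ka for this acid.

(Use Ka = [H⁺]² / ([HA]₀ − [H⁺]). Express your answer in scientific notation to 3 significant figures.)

[H⁺] = 10^(−pH) = 10^(−2.00) = 1.000e-02 M. For HA ⇌ H⁺ + A⁻, Ka = [H⁺][A⁻]/[HA] = [H⁺]² / ([HA]₀ − [H⁺]) = (1.000e-02)² / (0.461 − 1.000e-02) = 2.22e-04.

K_a = 2.22e-04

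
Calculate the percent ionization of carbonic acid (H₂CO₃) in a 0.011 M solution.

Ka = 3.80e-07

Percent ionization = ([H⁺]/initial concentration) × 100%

Using Ka equilibrium: x² + Ka×x - Ka×C = 0. Solving: [H⁺] = 6.4463e-05. Percent = (6.4463e-05/0.011) × 100

Percent ionization = 0.586%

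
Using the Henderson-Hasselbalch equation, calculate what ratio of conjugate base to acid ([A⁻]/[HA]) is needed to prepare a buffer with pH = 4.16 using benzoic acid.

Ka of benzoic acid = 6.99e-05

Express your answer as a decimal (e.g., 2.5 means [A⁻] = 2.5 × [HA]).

pKa = -log(6.99e-05) = 4.1555. pH = pKa + log([A⁻]/[HA]), so log([A⁻]/[HA]) = pH − pKa = 4.16 − 4.1555 = 0.0045. [A⁻]/[HA] = 10^(0.0045) = 1.01

[A⁻]/[HA] = 1.01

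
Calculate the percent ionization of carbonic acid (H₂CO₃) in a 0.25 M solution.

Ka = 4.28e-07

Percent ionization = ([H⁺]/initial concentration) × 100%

Using Ka equilibrium: x² + Ka×x - Ka×C = 0. Solving: [H⁺] = 3.2689e-04. Percent = (3.2689e-04/0.25) × 100

Percent ionization = 0.131%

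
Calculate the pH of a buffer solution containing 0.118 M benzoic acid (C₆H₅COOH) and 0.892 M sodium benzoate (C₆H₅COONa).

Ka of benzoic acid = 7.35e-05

pKa = -log(7.35e-05) = 4.13. pH = pKa + log([A⁻]/[HA]) = 4.13 + log(0.892/0.118)

pH = 5.01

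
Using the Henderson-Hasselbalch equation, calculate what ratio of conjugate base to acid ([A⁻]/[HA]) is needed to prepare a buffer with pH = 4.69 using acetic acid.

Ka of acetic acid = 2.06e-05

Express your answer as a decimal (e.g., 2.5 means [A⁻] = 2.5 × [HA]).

pKa = -log(2.06e-05) = 4.6861. pH = pKa + log([A⁻]/[HA]), so log([A⁻]/[HA]) = pH − pKa = 4.69 − 4.6861 = 0.0039. [A⁻]/[HA] = 10^(0.0039) = 1.01

[A⁻]/[HA] = 1.01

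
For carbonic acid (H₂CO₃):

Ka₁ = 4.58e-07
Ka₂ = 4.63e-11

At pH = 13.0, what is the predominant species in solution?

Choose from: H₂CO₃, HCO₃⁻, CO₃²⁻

pKa₁ = 6.34, pKa₂ = 10.33. For a polyprotic acid the predominant species crosses at each pKa: below pKa_n the protonated form dominates, above it the deprotonated form does. At pH = 13.0, the predominant species is CO₃²⁻.

CO₃²⁻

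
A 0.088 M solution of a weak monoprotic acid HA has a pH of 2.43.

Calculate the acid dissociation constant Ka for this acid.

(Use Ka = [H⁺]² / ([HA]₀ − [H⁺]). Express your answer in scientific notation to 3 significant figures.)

[H⁺] = 10^(−pH) = 10^(−2.43) = 3.715e-03 M. For HA ⇌ H⁺ + A⁻, Ka = [H⁺][A⁻]/[HA] = [H⁺]² / ([HA]₀ − [H⁺]) = (3.715e-03)² / (0.088 − 3.715e-03) = 1.64e-04.

K_a = 1.64e-04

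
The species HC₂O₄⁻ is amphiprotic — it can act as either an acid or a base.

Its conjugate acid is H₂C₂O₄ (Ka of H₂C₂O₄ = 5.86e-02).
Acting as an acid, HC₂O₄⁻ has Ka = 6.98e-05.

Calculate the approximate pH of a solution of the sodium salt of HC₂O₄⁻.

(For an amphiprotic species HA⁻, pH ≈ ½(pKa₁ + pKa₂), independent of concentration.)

pKa₁ = -log(5.86e-02) = 1.23; pKa₂ = -log(6.98e-05) = 4.16. For an amphiprotic species, pH ≈ ½(pKa₁ + pKa₂) = ½(1.23 + 4.16) = 2.69.

pH = 2.69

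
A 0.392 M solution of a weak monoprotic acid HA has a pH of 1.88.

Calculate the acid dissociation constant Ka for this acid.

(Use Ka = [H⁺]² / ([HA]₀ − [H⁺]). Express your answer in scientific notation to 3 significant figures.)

[H⁺] = 10^(−pH) = 10^(−1.88) = 1.318e-02 M. For HA ⇌ H⁺ + A⁻, Ka = [H⁺][A⁻]/[HA] = [H⁺]² / ([HA]₀ − [H⁺]) = (1.318e-02)² / (0.392 − 1.318e-02) = 4.59e-04.

K_a = 4.59e-04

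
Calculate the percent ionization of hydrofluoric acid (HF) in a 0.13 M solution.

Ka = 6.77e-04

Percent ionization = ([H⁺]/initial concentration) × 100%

Using Ka equilibrium: x² + Ka×x - Ka×C = 0. Solving: [H⁺] = 9.0490e-03. Percent = (9.0490e-03/0.13) × 100

Percent ionization = 6.96%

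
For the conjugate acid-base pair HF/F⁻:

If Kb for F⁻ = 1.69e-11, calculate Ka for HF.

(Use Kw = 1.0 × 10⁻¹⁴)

For a conjugate pair Ka × Kb = Kw, so Ka = Kw/Kb = 1.0 × 10⁻¹⁴ / 1.69e-11 = 5.92e-04.

K_a = 5.92e-04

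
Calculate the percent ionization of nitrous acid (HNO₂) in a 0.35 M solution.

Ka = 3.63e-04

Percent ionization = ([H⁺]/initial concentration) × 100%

Using Ka equilibrium: x² + Ka×x - Ka×C = 0. Solving: [H⁺] = 1.1092e-02. Percent = (1.1092e-02/0.35) × 100

Percent ionization = 3.17%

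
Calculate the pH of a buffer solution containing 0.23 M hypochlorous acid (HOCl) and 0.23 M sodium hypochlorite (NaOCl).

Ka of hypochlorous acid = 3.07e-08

pKa = -log(3.07e-08) = 7.51. pH = pKa + log([A⁻]/[HA]) = 7.51 + log(0.23/0.23)

pH = 7.51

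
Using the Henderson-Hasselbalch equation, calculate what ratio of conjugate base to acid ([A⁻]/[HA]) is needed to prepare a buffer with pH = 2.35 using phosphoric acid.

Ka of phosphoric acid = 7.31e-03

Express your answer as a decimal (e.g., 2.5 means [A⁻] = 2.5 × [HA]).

pKa = -log(7.31e-03) = 2.1361. pH = pKa + log([A⁻]/[HA]), so log([A⁻]/[HA]) = pH − pKa = 2.35 − 2.1361 = 0.2139. [A⁻]/[HA] = 10^(0.2139) = 1.64

[A⁻]/[HA] = 1.64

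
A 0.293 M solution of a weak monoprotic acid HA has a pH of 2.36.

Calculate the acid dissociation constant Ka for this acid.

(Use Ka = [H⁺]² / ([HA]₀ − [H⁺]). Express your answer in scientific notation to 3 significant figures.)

[H⁺] = 10^(−pH) = 10^(−2.36) = 4.365e-03 M. For HA ⇌ H⁺ + A⁻, Ka = [H⁺][A⁻]/[HA] = [H⁺]² / ([HA]₀ − [H⁺]) = (4.365e-03)² / (0.293 − 4.365e-03) = 6.60e-05.

K_a = 6.60e-05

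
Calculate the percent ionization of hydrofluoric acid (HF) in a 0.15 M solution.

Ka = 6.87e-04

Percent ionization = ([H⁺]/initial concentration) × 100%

Using Ka equilibrium: x² + Ka×x - Ka×C = 0. Solving: [H⁺] = 9.8137e-03. Percent = (9.8137e-03/0.15) × 100

Percent ionization = 6.54%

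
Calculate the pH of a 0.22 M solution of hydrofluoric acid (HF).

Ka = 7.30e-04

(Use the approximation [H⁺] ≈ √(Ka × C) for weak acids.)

[H⁺] = √(Ka × C) = √(7.30e-04 × 0.22) = 1.2673e-02. pH = -log(1.2673e-02)

pH = 1.90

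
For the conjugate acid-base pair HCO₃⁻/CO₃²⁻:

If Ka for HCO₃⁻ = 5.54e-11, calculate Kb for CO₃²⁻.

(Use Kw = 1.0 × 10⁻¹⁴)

For a conjugate pair Ka × Kb = Kw, so Kb = Kw/Ka = 1.0 × 10⁻¹⁴ / 5.54e-11 = 1.81e-04.

K_b = 1.81e-04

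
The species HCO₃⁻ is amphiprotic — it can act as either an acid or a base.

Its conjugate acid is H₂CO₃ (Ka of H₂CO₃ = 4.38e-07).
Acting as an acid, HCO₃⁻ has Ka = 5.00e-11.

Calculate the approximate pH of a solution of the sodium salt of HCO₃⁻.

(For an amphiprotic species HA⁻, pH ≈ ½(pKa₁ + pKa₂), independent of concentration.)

pKa₁ = -log(4.38e-07) = 6.36; pKa₂ = -log(5.00e-11) = 10.30. For an amphiprotic species, pH ≈ ½(pKa₁ + pKa₂) = ½(6.36 + 10.30) = 8.33.

pH = 8.33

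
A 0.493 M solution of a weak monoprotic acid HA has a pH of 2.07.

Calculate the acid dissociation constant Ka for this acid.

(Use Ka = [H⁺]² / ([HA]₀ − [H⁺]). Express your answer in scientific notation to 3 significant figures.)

[H⁺] = 10^(−pH) = 10^(−2.07) = 8.511e-03 M. For HA ⇌ H⁺ + A⁻, Ka = [H⁺][A⁻]/[HA] = [H⁺]² / ([HA]₀ − [H⁺]) = (8.511e-03)² / (0.493 − 8.511e-03) = 1.50e-04.

K_a = 1.50e-04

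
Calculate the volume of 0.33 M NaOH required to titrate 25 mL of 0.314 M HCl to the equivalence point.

At equivalence: moles acid = moles base. moles HCl = 0.314 × 25/1000 = 0.00785 mol. V_base = moles / 0.33 × 1000 = 23.8 mL.

V_{base} = 23.8 mL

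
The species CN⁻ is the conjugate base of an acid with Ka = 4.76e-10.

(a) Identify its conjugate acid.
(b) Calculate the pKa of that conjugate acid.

(a) The conjugate acid is formed by adding one H⁺ to CN⁻, giving HCN. (b) pKa = -log(Ka) = -log(4.76e-10) = 9.32.

Conjugate acid: HCN; pK_a = 9.32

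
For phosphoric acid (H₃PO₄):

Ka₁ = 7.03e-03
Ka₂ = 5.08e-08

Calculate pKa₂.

pKa₂ = -log(Ka₂) = -log(5.08e-08) = 7.29.

pK_{a2} = 7.29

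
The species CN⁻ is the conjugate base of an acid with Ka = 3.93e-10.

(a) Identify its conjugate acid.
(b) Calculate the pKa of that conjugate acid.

(a) The conjugate acid is formed by adding one H⁺ to CN⁻, giving HCN. (b) pKa = -log(Ka) = -log(3.93e-10) = 9.41.

Conjugate acid: HCN; pK_a = 9.41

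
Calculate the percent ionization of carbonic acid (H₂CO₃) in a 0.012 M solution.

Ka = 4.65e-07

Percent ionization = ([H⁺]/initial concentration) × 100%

Using Ka equilibrium: x² + Ka×x - Ka×C = 0. Solving: [H⁺] = 7.4467e-05. Percent = (7.4467e-05/0.012) × 100

Percent ionization = 0.621%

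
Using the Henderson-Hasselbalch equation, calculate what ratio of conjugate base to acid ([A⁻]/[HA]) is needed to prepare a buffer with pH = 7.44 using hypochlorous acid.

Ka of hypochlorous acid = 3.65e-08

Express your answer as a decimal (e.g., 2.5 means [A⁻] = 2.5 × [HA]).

pKa = -log(3.65e-08) = 7.4377. pH = pKa + log([A⁻]/[HA]), so log([A⁻]/[HA]) = pH − pKa = 7.44 − 7.4377 = 0.0023. [A⁻]/[HA] = 10^(0.0023) = 1.01

[A⁻]/[HA] = 1.01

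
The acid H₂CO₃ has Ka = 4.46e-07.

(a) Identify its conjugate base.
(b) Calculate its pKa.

(a) The conjugate base is formed by removing one H⁺ from H₂CO₃, giving HCO₃⁻. (b) pKa = -log(Ka) = -log(4.46e-07) = 6.35.

Conjugate base: HCO₃⁻; pK_a = 6.35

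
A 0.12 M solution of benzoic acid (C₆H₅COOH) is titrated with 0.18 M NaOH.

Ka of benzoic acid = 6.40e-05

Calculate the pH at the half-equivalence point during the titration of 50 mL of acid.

At half-equivalence [HA] = [A⁻], so Henderson-Hasselbalch gives pH = pKa = -log(6.40e-05) = 4.19.

pH = pKa = 4.19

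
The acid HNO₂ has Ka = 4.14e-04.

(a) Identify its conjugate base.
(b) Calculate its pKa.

(a) The conjugate base is formed by removing one H⁺ from HNO₂, giving NO₂⁻. (b) pKa = -log(Ka) = -log(4.14e-04) = 3.38.

Conjugate base: NO₂⁻; pK_a = 3.38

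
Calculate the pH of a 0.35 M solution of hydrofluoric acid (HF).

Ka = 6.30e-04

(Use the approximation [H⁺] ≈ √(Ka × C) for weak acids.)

[H⁺] = √(Ka × C) = √(6.30e-04 × 0.35) = 1.4849e-02. pH = -log(1.4849e-02)

pH = 1.83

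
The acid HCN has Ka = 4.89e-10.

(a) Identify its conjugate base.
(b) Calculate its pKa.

(a) The conjugate base is formed by removing one H⁺ from HCN, giving CN⁻. (b) pKa = -log(Ka) = -log(4.89e-10) = 9.31.

Conjugate base: CN⁻; pK_a = 9.31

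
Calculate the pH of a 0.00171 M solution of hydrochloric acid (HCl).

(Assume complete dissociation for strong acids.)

[H⁺] = 0.00171 M for strong acid. pH = -log[H⁺] = -log(0.00171)

pH = 2.77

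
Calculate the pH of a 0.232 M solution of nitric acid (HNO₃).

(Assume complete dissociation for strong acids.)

[H⁺] = 0.232 M for strong acid. pH = -log[H⁺] = -log(0.232)

pH = 0.63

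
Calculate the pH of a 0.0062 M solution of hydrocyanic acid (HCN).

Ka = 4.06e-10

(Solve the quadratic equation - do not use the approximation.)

x² + Ka×x - Ka×C = 0. Using quadratic formula: [H⁺] = 1.5864e-06

pH = 5.80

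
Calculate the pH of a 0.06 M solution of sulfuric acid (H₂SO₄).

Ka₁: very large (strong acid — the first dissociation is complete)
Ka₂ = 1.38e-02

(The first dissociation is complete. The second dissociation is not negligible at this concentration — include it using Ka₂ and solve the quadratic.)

First dissociation is complete: [H⁺]₀ = [HSO₄⁻]₀ = C = 0.06 M. Second dissociation HSO₄⁻ ⇌ H⁺ + SO₄²⁻: let x = [SO₄²⁻]. Ka₂ = (C + x)·x / (C − x) = 1.38e-02 → x² + (C + Ka₂)·x − Ka₂·C = 0 → x² + 0.07380·x − 8.280e-04 = 0. x = (−0.07380 + √(0.07380² + 4 × 8.280e-04)) / 2 = 9.8933e-03 M. [H⁺] = C + x = 0.06 + 9.8933e-03 = 6.9893e-02 M. pH = -log(6.9893e-02) = 1.16.

pH = 1.16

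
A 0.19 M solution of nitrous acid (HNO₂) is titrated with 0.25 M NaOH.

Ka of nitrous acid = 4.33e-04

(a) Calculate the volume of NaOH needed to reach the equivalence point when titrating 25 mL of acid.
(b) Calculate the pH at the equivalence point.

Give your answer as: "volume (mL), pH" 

moles acid = 0.19 × 25/1000 = 0.00475 mol; V_base = moles/0.25 × 1000 = 19.0 mL. At equivalence only the conjugate base is present: [A⁻] = 0.00475/0.044 = 1.0795e-01 M. Kb = Kw/Ka = 2.31e-11; [OH⁻] = √(Kb × [A⁻]) = 1.5790e-06; pOH = 5.80; pH = 14 - pOH = 8.20.

V = 19.0 mL, pH = 8.20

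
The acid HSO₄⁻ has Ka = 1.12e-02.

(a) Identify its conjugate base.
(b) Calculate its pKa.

(a) The conjugate base is formed by removing one H⁺ from HSO₄⁻, giving SO₄²⁻. (b) pKa = -log(Ka) = -log(1.12e-02) = 1.95.

Conjugate base: SO₄²⁻; pK_a = 1.95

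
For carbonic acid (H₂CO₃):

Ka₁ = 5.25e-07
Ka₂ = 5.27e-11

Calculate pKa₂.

pKa₂ = -log(Ka₂) = -log(5.27e-11) = 10.28.

pK_{a2} = 10.28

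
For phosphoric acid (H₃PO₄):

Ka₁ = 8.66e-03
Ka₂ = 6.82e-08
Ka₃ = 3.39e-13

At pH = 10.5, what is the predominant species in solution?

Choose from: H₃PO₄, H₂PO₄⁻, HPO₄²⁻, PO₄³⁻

pKa₁ = 2.06, pKa₂ = 7.17, pKa₃ = 12.47. For a polyprotic acid the predominant species crosses at each pKa: below pKa_n the protonated form dominates, above it the deprotonated form does. At pH = 10.5, the predominant species is HPO₄²⁻.

HPO₄²⁻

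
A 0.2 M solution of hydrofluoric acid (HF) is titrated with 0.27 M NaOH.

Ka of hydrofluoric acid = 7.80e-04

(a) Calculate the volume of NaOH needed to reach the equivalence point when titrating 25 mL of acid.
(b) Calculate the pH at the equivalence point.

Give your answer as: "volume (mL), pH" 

moles acid = 0.2 × 25/1000 = 0.005 mol; V_base = moles/0.27 × 1000 = 18.5 mL. At equivalence only the conjugate base is present: [A⁻] = 0.005/0.044 = 1.1489e-01 M. Kb = Kw/Ka = 1.28e-11; [OH⁻] = √(Kb × [A⁻]) = 1.2137e-06; pOH = 5.92; pH = 14 - pOH = 8.08.

V = 18.5 mL, pH = 8.08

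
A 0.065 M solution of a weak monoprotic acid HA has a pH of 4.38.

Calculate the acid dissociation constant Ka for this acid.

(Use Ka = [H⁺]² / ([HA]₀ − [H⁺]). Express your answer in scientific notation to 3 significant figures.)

[H⁺] = 10^(−pH) = 10^(−4.38) = 4.169e-05 M. For HA ⇌ H⁺ + A⁻, Ka = [H⁺][A⁻]/[HA] = [H⁺]² / ([HA]₀ − [H⁺]) = (4.169e-05)² / (0.065 − 4.169e-05) = 2.68e-08.

K_a = 2.68e-08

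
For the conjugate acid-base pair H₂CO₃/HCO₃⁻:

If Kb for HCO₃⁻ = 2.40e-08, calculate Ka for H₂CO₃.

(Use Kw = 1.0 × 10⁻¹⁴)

For a conjugate pair Ka × Kb = Kw, so Ka = Kw/Kb = 1.0 × 10⁻¹⁴ / 2.40e-08 = 4.17e-07.

K_a = 4.17e-07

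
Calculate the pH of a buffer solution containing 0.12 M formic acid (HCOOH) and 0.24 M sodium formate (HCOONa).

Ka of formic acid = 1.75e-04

pKa = -log(1.75e-04) = 3.76. pH = pKa + log([A⁻]/[HA]) = 3.76 + log(0.24/0.12)

pH = 4.06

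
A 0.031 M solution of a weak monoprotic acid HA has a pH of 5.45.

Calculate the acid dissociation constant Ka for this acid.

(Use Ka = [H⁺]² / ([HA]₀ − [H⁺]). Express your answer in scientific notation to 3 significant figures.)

[H⁺] = 10^(−pH) = 10^(−5.45) = 3.548e-06 M. For HA ⇌ H⁺ + A⁻, Ka = [H⁺][A⁻]/[HA] = [H⁺]² / ([HA]₀ − [H⁺]) = (3.548e-06)² / (0.031 − 3.548e-06) = 4.06e-10.

K_a = 4.06e-10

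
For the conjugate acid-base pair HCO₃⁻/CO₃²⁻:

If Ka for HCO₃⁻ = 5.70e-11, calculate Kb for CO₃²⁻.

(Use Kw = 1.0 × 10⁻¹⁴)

For a conjugate pair Ka × Kb = Kw, so Kb = Kw/Ka = 1.0 × 10⁻¹⁴ / 5.70e-11 = 1.75e-04.

K_b = 1.75e-04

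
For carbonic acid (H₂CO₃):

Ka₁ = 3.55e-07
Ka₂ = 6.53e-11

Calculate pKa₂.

pKa₂ = -log(Ka₂) = -log(6.53e-11) = 10.19.

pK_{a2} = 10.19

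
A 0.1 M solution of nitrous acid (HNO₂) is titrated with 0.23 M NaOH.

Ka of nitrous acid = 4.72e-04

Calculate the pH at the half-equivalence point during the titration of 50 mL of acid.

At half-equivalence [HA] = [A⁻], so Henderson-Hasselbalch gives pH = pKa = -log(4.72e-04) = 3.33.

pH = pKa = 3.33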